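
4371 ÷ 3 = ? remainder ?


4371 = 3 * 1457 + 0
Check: 4371 + 0 = 4371

q = 1457, r = 0


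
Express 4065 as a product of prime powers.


4065 / 3 = 1355
1355 / 5 = 271
271 / 271 = 1
4065 = 3 × 5 × 271


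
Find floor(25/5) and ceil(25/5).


25/5 = 5.0000
floor = 5
ceil = 5

floor = 5, ceil = 5


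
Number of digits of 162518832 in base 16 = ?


162518832 in base 16 = 9AFD730
Number of digits = 7

7 digits (base 16)


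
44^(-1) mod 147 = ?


Use the extended Euclidean algorithm on (147, 44); each row r = 147*s + 44*t:
r=147, s=1, t=0
r=44, s=0, t=1
q=3: r=15, s=1, t=-3   [147*(1) + 44*(-3) = 15]
q=2: r=14, s=-2, t=7   [147*(-2) + 44*(7) = 14]
q=1: r=1, s=3, t=-10   [147*(3) + 44*(-10) = 1]
q=14: r=0, s=-44, t=147   [147*(-44) + 44*(147) = 0]
GCD = 1 with t = -10, so 44*(-10) ≡ 1 (mod 147)
Inverse = -10 mod 147 = 137
Check: 44 * 137 = 6028 ≡ 1 (mod 147)

44^(-1) ≡ 137 (mod 147)


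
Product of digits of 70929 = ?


7 × 0 × 9 × 2 × 9 = 0


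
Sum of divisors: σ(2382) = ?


Divisors of 2382: 1, 2, 3, 6, 397, 794, 1191, 2382
Sum = 1 + 2 + 3 + 6 + 397 + 794 + 1191 + 2382 = 4776

σ(2382) = 4776


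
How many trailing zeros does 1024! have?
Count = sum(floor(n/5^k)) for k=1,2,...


floor(1024/5) = 204
floor(1024/25) = 40
floor(1024/125) = 8
floor(1024/625) = 1
Total = 253

253 trailing zeros


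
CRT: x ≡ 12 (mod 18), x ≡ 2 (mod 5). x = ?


M = 18*5 = 90
M1 = M/18 = 5, M2 = M/5 = 18
M1^(-1) mod 18 = 11, M2^(-1) mod 5 = 2
x = 12*5*11 + 2*18*2 = 732
732 mod 90 = 12
Check: 12 mod 18 = 12 ✓, 12 mod 5 = 2 ✓

x ≡ 12 (mod 90)


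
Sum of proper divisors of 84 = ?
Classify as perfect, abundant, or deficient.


Proper divisors: 1, 2, 3, 4, 6, 7, 12, 14, 21, 28, 42
Sum = 1 + 2 + 3 + 4 + 6 + 7 + 12 + 14 + 21 + 28 + 42 = 140
140 > 84 → abundant

s(84) = 140 (abundant)


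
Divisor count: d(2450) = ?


2450 = 2^1 × 5^2 × 7^2
d(2450) = (1+1) × (2+1) × (2+1) = 18

18 divisors


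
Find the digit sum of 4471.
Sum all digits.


4 + 4 + 7 + 1 = 16


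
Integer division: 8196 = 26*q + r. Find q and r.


8196 = 26 * 315 + 6
Check: 8190 + 6 = 8196

q = 315, r = 6


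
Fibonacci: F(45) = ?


Sequence: 1, 1, 2, 3, 5, 8, 13, 21, 34, 55, 89, 144, 233, 377, 610, 987, 1597, 2584, 4181, 6765, 10946, 17711, 28657, 46368, 75025, 121393, 196418, 317811, 514229, 832040, 1346269, 2178309, 3524578, 5702887, 9227465, 14930352, 24157817, 39088169, 63245986, 102334155, 165580141, 267914296, 433494437, 701408733, 1134903170
F(45) = 1134903170


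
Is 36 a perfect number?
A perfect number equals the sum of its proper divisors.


Proper divisors of 36: 1, 2, 3, 4, 6, 9, 12, 18
Sum = 1 + 2 + 3 + 4 + 6 + 9 + 12 + 18 = 55

No, 36 is not perfect (55 ≠ 36)


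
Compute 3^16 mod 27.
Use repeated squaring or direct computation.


3^1 mod 27 = 3
3^2 mod 27 = 9
3^3 mod 27 = 0
3^4 mod 27 = 0
3^5 mod 27 = 0
3^6 mod 27 = 0
3^7 mod 27 = 0
3^8 mod 27 = 0
3^9 mod 27 = 0
3^10 mod 27 = 0
3^11 mod 27 = 0
3^12 mod 27 = 0
3^13 mod 27 = 0
3^14 mod 27 = 0
3^15 mod 27 = 0
3^16 mod 27 = 0


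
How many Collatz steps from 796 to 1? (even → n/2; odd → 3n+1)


796 → 398 → 199 → 598 → 299 → 898 → 449 → 1348 → 674 → 337 → 1012 → 506 → 253 → 760 → 380 → 190 → 95 → 286 → 143 → 430 → 215 → 646 → 323 → 970 → 485 → 1456 → 728 → 364 → 182 → 91 → 274 → 137 → 412 → 206 → 103 → 310 → 155 → 466 → 233 → 700 → 350 → 175 → 526 → 263 → 790 → 395 → 1186 → 593 → 1780 → 890 → 445 → 1336 → 668 → 334 → 167 → 502 → 251 → 754 → 377 → 1132 → 566 → 283 → 850 → 425 → 1276 → 638 → 319 → 958 → 479 → 1438 → 719 → 2158 → 1079 → 3238 → 1619 → 4858 → 2429 → 7288 → 3644 → 1822 → 911 → 2734 → 1367 → 4102 → 2051 → 6154 → 3077 → 9232 → 4616 → 2308 → 1154 → 577 → 1732 → 866 → 433 → 1300 → 650 → 325 → 976 → 488 → 244 → 122 → 61 → 184 → 92 → 46 → 23 → 70 → 35 → 106 → 53 → 160 → 80 → 40 → 20 → 10 → 5 → 16 → 8 → 4 → 2 → 1
Total steps = 121

121 steps


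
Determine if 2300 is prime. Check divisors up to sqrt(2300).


2300 / 2 = 1150 (exact division)
2300 is NOT prime.

No, 2300 is not prime


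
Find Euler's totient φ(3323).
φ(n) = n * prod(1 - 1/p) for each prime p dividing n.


3323 = 3323
Prime factors: 3323
φ(3323) = 3323 × (1-1/3323)
= 3323 × 3322/3323 = 3322

φ(3323) = 3322


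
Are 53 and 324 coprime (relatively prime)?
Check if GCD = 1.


Euclidean algorithm:
324 = 6 * 53 + 6
53 = 8 * 6 + 5
6 = 1 * 5 + 1
5 = 5 * 1 + 0
GCD(53, 324) = 1

Yes, coprime (GCD = 1)


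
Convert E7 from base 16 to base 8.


E7 (base 16) = 231 (decimal)
231 (decimal) = 347 (base 8)


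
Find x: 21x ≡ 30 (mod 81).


GCD(21, 81) = 3 divides 30
Divide: 7x ≡ 10 (mod 27)
x ≡ 13 (mod 27)


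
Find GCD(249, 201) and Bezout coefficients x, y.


Tabular extended Euclidean (each row: r = 249*s + 201*t):
r=249, s=1, t=0
r=201, s=0, t=1
q=1: r=48, s=1, t=-1   [249*(1) + 201*(-1) = 48]
q=4: r=9, s=-4, t=5   [249*(-4) + 201*(5) = 9]
q=5: r=3, s=21, t=-26   [249*(21) + 201*(-26) = 3]
q=3: r=0, s=-67, t=83   [249*(-67) + 201*(83) = 0]
GCD = 3; from the row with r=3: x=21, y=-26
Check: 249*(21) + 201*(-26) = 5229 - 5226 = 3

GCD = 3, x = 21, y = -26


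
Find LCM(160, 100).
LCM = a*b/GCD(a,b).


GCD(160, 100) = 20
LCM = 160*100/20 = 16000/20 = 800

LCM = 800


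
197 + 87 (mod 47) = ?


197 + 87 = 284
284 mod 47 = 2


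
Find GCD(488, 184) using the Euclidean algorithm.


488 = 2 * 184 + 120
184 = 1 * 120 + 64
120 = 1 * 64 + 56
64 = 1 * 56 + 8
56 = 7 * 8 + 0
GCD = 8


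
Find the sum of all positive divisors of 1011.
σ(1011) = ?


Divisors of 1011: 1, 3, 337, 1011
Sum = 1 + 3 + 337 + 1011 = 1352

σ(1011) = 1352


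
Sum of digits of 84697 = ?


8 + 4 + 6 + 9 + 7 = 34


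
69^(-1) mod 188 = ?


Use the extended Euclidean algorithm on (188, 69); each row r = 188*s + 69*t:
r=188, s=1, t=0
r=69, s=0, t=1
q=2: r=50, s=1, t=-2   [188*(1) + 69*(-2) = 50]
q=1: r=19, s=-1, t=3   [188*(-1) + 69*(3) = 19]
q=2: r=12, s=3, t=-8   [188*(3) + 69*(-8) = 12]
q=1: r=7, s=-4, t=11   [188*(-4) + 69*(11) = 7]
q=1: r=5, s=7, t=-19   [188*(7) + 69*(-19) = 5]
q=1: r=2, s=-11, t=30   [188*(-11) + 69*(30) = 2]
q=2: r=1, s=29, t=-79   [188*(29) + 69*(-79) = 1]
q=2: r=0, s=-69, t=188   [188*(-69) + 69*(188) = 0]
GCD = 1 with t = -79, so 69*(-79) ≡ 1 (mod 188)
Inverse = -79 mod 188 = 109
Check: 69 * 109 = 7521 ≡ 1 (mod 188)

69^(-1) ≡ 109 (mod 188)


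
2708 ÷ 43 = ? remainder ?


2708 = 43 * 62 + 42
Check: 2666 + 42 = 2708

q = 62, r = 42


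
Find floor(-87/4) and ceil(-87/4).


-87/4 = -21.7500
floor = -22
ceil = -21

floor = -22, ceil = -21


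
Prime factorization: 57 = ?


57 / 3 = 19
19 / 19 = 1
57 = 3 × 19


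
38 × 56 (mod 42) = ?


38 × 56 = 2128
2128 mod 42 = 28


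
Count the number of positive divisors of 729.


729 = 3^6
d(729) = (6+1) = 7

7 divisors


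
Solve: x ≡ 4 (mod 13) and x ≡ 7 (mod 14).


M = 13*14 = 182
M1 = M/13 = 14, M2 = M/14 = 13
M1^(-1) mod 13 = 1, M2^(-1) mod 14 = 13
x = 4*14*1 + 7*13*13 = 1239
1239 mod 182 = 147
Check: 147 mod 13 = 4 ✓, 147 mod 14 = 7 ✓

x ≡ 147 (mod 182)


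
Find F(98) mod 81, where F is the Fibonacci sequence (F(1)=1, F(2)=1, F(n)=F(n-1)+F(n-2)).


F(k) mod 81 for k=1..98:
1, 1, 2, 3, 5, 8, 13, 21, 34, 55, 8, 63, 71, 53, 43, 15, 58, 73, 50, 42, 11, 53, 64, 36, 19, 55, 74, 48, 41, 8, 49, 57, 25, 1, 26, 27, 53, 80, 52, 51, 22, 73, 14, 6, 20, 26, 46, 72, 37, 28, 65, 12, 77, 8, 4, 12, 16, 28, 44, 72, 35, 26, 61, 6, 67, 73, 59, 51, 29, 80, 28, 27, 55, 1, 56, 57, 32, 8, 40, 48, 7, 55, 62, 36, 17, 53, 70, 42, 31, 73, 23, 15, 38, 53, 10, 63, 73, 55
F(98) mod 81 = 55


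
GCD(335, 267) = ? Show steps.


335 = 1 * 267 + 68
267 = 3 * 68 + 63
68 = 1 * 63 + 5
63 = 12 * 5 + 3
5 = 1 * 3 + 2
3 = 1 * 2 + 1
2 = 2 * 1 + 0
GCD = 1


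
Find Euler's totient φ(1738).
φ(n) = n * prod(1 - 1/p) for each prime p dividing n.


1738 = 2 × 11 × 79
Prime factors: 2, 11, 79
φ(1738) = 1738 × (1-1/2) × (1-1/11) × (1-1/79)
= 1738 × 1/2 × 10/11 × 78/79 = 780

φ(1738) = 780


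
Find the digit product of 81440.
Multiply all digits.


8 × 1 × 4 × 4 × 0 = 0


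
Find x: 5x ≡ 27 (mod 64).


GCD(5, 64) = 1, unique solution
a^(-1) mod 64 = 13
x = 13 * 27 mod 64 = 31

x ≡ 31 (mod 64)


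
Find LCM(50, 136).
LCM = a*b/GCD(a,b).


GCD(50, 136) = 2
LCM = 50*136/2 = 6800/2 = 3400

LCM = 3400


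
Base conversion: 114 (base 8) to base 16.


114 (base 8) = 76 (decimal)
76 (decimal) = 4C (base 16)


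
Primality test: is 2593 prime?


Check divisors up to sqrt(2593) = 50.9215
No divisors found.
2593 is prime.

Yes, 2593 is prime


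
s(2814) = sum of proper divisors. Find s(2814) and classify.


Proper divisors: 1, 2, 3, 6, 7, 14, 21, 42, 67, 134, 201, 402, 469, 938, 1407
Sum = 1 + 2 + 3 + 6 + 7 + 14 + 21 + 42 + 67 + 134 + 201 + 402 + 469 + 938 + 1407 = 3714
3714 > 2814 → abundant

s(2814) = 3714 (abundant)


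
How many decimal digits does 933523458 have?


933523458 has 9 digits in base 10
floor(log10(933523458)) + 1 = floor(8.9701) + 1 = 9

9 digits (base 10)


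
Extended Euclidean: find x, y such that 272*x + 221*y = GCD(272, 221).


Tabular extended Euclidean (each row: r = 272*s + 221*t):
r=272, s=1, t=0
r=221, s=0, t=1
q=1: r=51, s=1, t=-1   [272*(1) + 221*(-1) = 51]
q=4: r=17, s=-4, t=5   [272*(-4) + 221*(5) = 17]
q=3: r=0, s=13, t=-16   [272*(13) + 221*(-16) = 0]
GCD = 17; from the row with r=17: x=-4, y=5
Check: 272*(-4) + 221*(5) = -1088 + 1105 = 17

GCD = 17, x = -4, y = 5


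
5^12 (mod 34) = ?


5^1 mod 34 = 5
5^2 mod 34 = 25
5^3 mod 34 = 23
5^4 mod 34 = 13
5^5 mod 34 = 31
5^6 mod 34 = 19
5^7 mod 34 = 27
5^8 mod 34 = 33
5^9 mod 34 = 29
5^10 mod 34 = 9
5^11 mod 34 = 11
5^12 mod 34 = 21


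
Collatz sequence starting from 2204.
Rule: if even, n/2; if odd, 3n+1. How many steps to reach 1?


2204 → 1102 → 551 → 1654 → 827 → 2482 → 1241 → 3724 → 1862 → 931 → 2794 → 1397 → 4192 → 2096 → 1048 → 524 → 262 → 131 → 394 → 197 → 592 → 296 → 148 → 74 → 37 → 112 → 56 → 28 → 14 → 7 → 22 → 11 → 34 → 17 → 52 → 26 → 13 → 40 → 20 → 10 → 5 → 16 → 8 → 4 → 2 → 1
Total steps = 45

45 steps


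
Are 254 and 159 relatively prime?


Euclidean algorithm:
254 = 1 * 159 + 95
159 = 1 * 95 + 64
95 = 1 * 64 + 31
64 = 2 * 31 + 2
31 = 15 * 2 + 1
2 = 2 * 1 + 0
GCD(254, 159) = 1

Yes, coprime (GCD = 1)


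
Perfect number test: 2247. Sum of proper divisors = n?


Proper divisors of 2247: 1, 3, 7, 21, 107, 321, 749
Sum = 1 + 3 + 7 + 21 + 107 + 321 + 749 = 1209

No, 2247 is not perfect (1209 ≠ 2247)


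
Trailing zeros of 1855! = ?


floor(1855/5) = 371
floor(1855/25) = 74
floor(1855/125) = 14
floor(1855/625) = 2
Total = 461

461 trailing zeros


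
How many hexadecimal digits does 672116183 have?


672116183 in base 16 = 280FADD7
Number of digits = 8

8 digits (base 16)


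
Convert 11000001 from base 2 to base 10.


11000001 (base 2) = 193 (decimal)
193 (decimal) = 193 (base 10)


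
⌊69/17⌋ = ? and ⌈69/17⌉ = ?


69/17 = 4.0588
floor = 4
ceil = 5

floor = 4, ceil = 5


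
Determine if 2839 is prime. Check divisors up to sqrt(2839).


2839 / 17 = 167 (exact division)
2839 is NOT prime.

No, 2839 is not prime


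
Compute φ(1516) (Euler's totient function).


1516 = 2^2 × 379
Prime factors: 2, 379
φ(1516) = 1516 × (1-1/2) × (1-1/379)
= 1516 × 1/2 × 378/379 = 756

φ(1516) = 756


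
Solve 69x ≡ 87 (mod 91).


GCD(69, 91) = 1, unique solution
a^(-1) mod 91 = 62
x = 62 * 87 mod 91 = 25

x ≡ 25 (mod 91)


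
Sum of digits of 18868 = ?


1 + 8 + 8 + 6 + 8 = 31


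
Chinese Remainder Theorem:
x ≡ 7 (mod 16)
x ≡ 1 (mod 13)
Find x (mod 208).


M = 16*13 = 208
M1 = M/16 = 13, M2 = M/13 = 16
M1^(-1) mod 16 = 5, M2^(-1) mod 13 = 9
x = 7*13*5 + 1*16*9 = 599
599 mod 208 = 183
Check: 183 mod 16 = 7 ✓, 183 mod 13 = 1 ✓

x ≡ 183 (mod 208)


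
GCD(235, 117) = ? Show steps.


235 = 2 * 117 + 1
117 = 117 * 1 + 0
GCD = 1


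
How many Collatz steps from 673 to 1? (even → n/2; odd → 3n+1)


673 → 2020 → 1010 → 505 → 1516 → 758 → 379 → 1138 → 569 → 1708 → 854 → 427 → 1282 → 641 → 1924 → 962 → 481 → 1444 → 722 → 361 → 1084 → 542 → 271 → 814 → 407 → 1222 → 611 → 1834 → 917 → 2752 → 1376 → 688 → 344 → 172 → 86 → 43 → 130 → 65 → 196 → 98 → 49 → 148 → 74 → 37 → 112 → 56 → 28 → 14 → 7 → 22 → 11 → 34 → 17 → 52 → 26 → 13 → 40 → 20 → 10 → 5 → 16 → 8 → 4 → 2 → 1
Total steps = 64

64 steps


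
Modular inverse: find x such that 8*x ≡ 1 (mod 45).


Use the extended Euclidean algorithm on (45, 8); each row r = 45*s + 8*t:
r=45, s=1, t=0
r=8, s=0, t=1
q=5: r=5, s=1, t=-5   [45*(1) + 8*(-5) = 5]
q=1: r=3, s=-1, t=6   [45*(-1) + 8*(6) = 3]
q=1: r=2, s=2, t=-11   [45*(2) + 8*(-11) = 2]
q=1: r=1, s=-3, t=17   [45*(-3) + 8*(17) = 1]
q=2: r=0, s=8, t=-45   [45*(8) + 8*(-45) = 0]
GCD = 1 with t = 17, so 8*(17) ≡ 1 (mod 45)
Inverse = 17 mod 45 = 17
Check: 8 * 17 = 136 ≡ 1 (mod 45)

8^(-1) ≡ 17 (mod 45)


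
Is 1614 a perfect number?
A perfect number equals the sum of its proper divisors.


Proper divisors of 1614: 1, 2, 3, 6, 269, 538, 807
Sum = 1 + 2 + 3 + 6 + 269 + 538 + 807 = 1626

No, 1614 is not perfect (1626 ≠ 1614)


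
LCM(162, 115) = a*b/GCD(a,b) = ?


GCD(162, 115) = 1
LCM = 162*115/1 = 18630/1 = 18630

LCM = 18630


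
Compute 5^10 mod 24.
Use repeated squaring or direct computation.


5^1 mod 24 = 5
5^2 mod 24 = 1
5^3 mod 24 = 5
5^4 mod 24 = 1
5^5 mod 24 = 5
5^6 mod 24 = 1
5^7 mod 24 = 5
5^8 mod 24 = 1
5^9 mod 24 = 5
5^10 mod 24 = 1


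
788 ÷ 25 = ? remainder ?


788 = 25 * 31 + 13
Check: 775 + 13 = 788

q = 31, r = 13


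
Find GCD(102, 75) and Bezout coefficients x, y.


Tabular extended Euclidean (each row: r = 102*s + 75*t):
r=102, s=1, t=0
r=75, s=0, t=1
q=1: r=27, s=1, t=-1   [102*(1) + 75*(-1) = 27]
q=2: r=21, s=-2, t=3   [102*(-2) + 75*(3) = 21]
q=1: r=6, s=3, t=-4   [102*(3) + 75*(-4) = 6]
q=3: r=3, s=-11, t=15   [102*(-11) + 75*(15) = 3]
q=2: r=0, s=25, t=-34   [102*(25) + 75*(-34) = 0]
GCD = 3; from the row with r=3: x=-11, y=15
Check: 102*(-11) + 75*(15) = -1122 + 1125 = 3

GCD = 3, x = -11, y = 15


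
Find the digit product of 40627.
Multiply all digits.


4 × 0 × 6 × 2 × 7 = 0


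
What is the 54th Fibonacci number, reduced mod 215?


F(k) mod 215 for k=1..54:
1, 1, 2, 3, 5, 8, 13, 21, 34, 55, 89, 144, 18, 162, 180, 127, 92, 4, 96, 100, 196, 81, 62, 143, 205, 133, 123, 41, 164, 205, 154, 144, 83, 12, 95, 107, 202, 94, 81, 175, 41, 1, 42, 43, 85, 128, 213, 126, 124, 35, 159, 194, 138, 117
F(54) mod 215 = 117


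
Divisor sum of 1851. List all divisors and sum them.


Divisors of 1851: 1, 3, 617, 1851
Sum = 1 + 3 + 617 + 1851 = 2472

σ(1851) = 2472


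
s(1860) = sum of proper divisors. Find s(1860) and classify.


Proper divisors: 1, 2, 3, 4, 5, 6, 10, 12, 15, 20, 30, 31, 60, 62, 93, 124, 155, 186, 310, 372, 465, 620, 930
Sum = 1 + 2 + 3 + 4 + 5 + 6 + 10 + 12 + 15 + 20 + 30 + 31 + 60 + 62 + 93 + 124 + 155 + 186 + 310 + 372 + 465 + 620 + 930 = 3516
3516 > 1860 → abundant

s(1860) = 3516 (abundant)


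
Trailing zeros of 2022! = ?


floor(2022/5) = 404
floor(2022/25) = 80
floor(2022/125) = 16
floor(2022/625) = 3
Total = 503

503 trailing zeros


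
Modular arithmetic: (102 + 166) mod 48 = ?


102 + 166 = 268
268 mod 48 = 28


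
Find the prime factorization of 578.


578 / 2 = 289
289 / 17 = 17
17 / 17 = 1
578 = 2 × 17^2


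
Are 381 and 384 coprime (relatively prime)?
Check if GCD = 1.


Euclidean algorithm:
384 = 1 * 381 + 3
381 = 127 * 3 + 0
GCD(381, 384) = 3

No, not coprime (GCD = 3)


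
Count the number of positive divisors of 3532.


3532 = 2^2 × 883^1
d(3532) = (2+1) × (1+1) = 6

6 divisors


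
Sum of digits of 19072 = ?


1 + 9 + 0 + 7 + 2 = 19


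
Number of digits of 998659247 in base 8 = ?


998659247 in base 8 = 7341452257
Number of digits = 10

10 digits (base 8)


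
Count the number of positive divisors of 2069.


2069 = 2069^1
d(2069) = (1+1) = 2

2 divisors


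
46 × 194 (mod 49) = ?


46 × 194 = 8924
8924 mod 49 = 6


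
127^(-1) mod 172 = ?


Use the extended Euclidean algorithm on (172, 127); each row r = 172*s + 127*t:
r=172, s=1, t=0
r=127, s=0, t=1
q=1: r=45, s=1, t=-1   [172*(1) + 127*(-1) = 45]
q=2: r=37, s=-2, t=3   [172*(-2) + 127*(3) = 37]
q=1: r=8, s=3, t=-4   [172*(3) + 127*(-4) = 8]
q=4: r=5, s=-14, t=19   [172*(-14) + 127*(19) = 5]
q=1: r=3, s=17, t=-23   [172*(17) + 127*(-23) = 3]
q=1: r=2, s=-31, t=42   [172*(-31) + 127*(42) = 2]
q=1: r=1, s=48, t=-65   [172*(48) + 127*(-65) = 1]
q=2: r=0, s=-127, t=172   [172*(-127) + 127*(172) = 0]
GCD = 1 with t = -65, so 127*(-65) ≡ 1 (mod 172)
Inverse = -65 mod 172 = 107
Check: 127 * 107 = 13589 ≡ 1 (mod 172)

127^(-1) ≡ 107 (mod 172)


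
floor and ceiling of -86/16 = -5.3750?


-86/16 = -5.3750
floor = -6
ceil = -5

floor = -6, ceil = -5


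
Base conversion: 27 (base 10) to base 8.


27 (base 10) = 27 (decimal)
27 (decimal) = 33 (base 8)


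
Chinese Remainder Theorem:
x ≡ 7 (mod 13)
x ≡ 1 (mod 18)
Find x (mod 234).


M = 13*18 = 234
M1 = M/13 = 18, M2 = M/18 = 13
M1^(-1) mod 13 = 8, M2^(-1) mod 18 = 7
x = 7*18*8 + 1*13*7 = 1099
1099 mod 234 = 163
Check: 163 mod 13 = 7 ✓, 163 mod 18 = 1 ✓

x ≡ 163 (mod 234)


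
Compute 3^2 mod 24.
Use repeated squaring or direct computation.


3^1 mod 24 = 3
3^2 mod 24 = 9


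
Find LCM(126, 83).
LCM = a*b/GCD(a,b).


GCD(126, 83) = 1
LCM = 126*83/1 = 10458/1 = 10458

LCM = 10458


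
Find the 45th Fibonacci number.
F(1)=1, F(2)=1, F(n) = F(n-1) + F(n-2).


Sequence: 1, 1, 2, 3, 5, 8, 13, 21, 34, 55, 89, 144, 233, 377, 610, 987, 1597, 2584, 4181, 6765, 10946, 17711, 28657, 46368, 75025, 121393, 196418, 317811, 514229, 832040, 1346269, 2178309, 3524578, 5702887, 9227465, 14930352, 24157817, 39088169, 63245986, 102334155, 165580141, 267914296, 433494437, 701408733, 1134903170
F(45) = 1134903170


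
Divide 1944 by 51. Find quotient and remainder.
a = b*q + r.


1944 = 51 * 38 + 6
Check: 1938 + 6 = 1944

q = 38, r = 6


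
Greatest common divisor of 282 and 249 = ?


282 = 1 * 249 + 33
249 = 7 * 33 + 18
33 = 1 * 18 + 15
18 = 1 * 15 + 3
15 = 5 * 3 + 0
GCD = 3


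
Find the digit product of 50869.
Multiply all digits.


5 × 0 × 8 × 6 × 9 = 0


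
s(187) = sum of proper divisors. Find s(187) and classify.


Proper divisors: 1, 11, 17
Sum = 1 + 11 + 17 = 29
29 < 187 → deficient

s(187) = 29 (deficient)


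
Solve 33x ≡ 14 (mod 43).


GCD(33, 43) = 1, unique solution
a^(-1) mod 43 = 30
x = 30 * 14 mod 43 = 33

x ≡ 33 (mod 43)


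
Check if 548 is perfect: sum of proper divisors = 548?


Proper divisors of 548: 1, 2, 4, 137, 274
Sum = 1 + 2 + 4 + 137 + 274 = 418

No, 548 is not perfect (418 ≠ 548)


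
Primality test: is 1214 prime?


1214 / 2 = 607 (exact division)
1214 is NOT prime.

No, 1214 is not prime


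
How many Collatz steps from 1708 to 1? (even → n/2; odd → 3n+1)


1708 → 854 → 427 → 1282 → 641 → 1924 → 962 → 481 → 1444 → 722 → 361 → 1084 → 542 → 271 → 814 → 407 → 1222 → 611 → 1834 → 917 → 2752 → 1376 → 688 → 344 → 172 → 86 → 43 → 130 → 65 → 196 → 98 → 49 → 148 → 74 → 37 → 112 → 56 → 28 → 14 → 7 → 22 → 11 → 34 → 17 → 52 → 26 → 13 → 40 → 20 → 10 → 5 → 16 → 8 → 4 → 2 → 1
Total steps = 55

55 steps


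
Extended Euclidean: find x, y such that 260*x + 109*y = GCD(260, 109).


Tabular extended Euclidean (each row: r = 260*s + 109*t):
r=260, s=1, t=0
r=109, s=0, t=1
q=2: r=42, s=1, t=-2   [260*(1) + 109*(-2) = 42]
q=2: r=25, s=-2, t=5   [260*(-2) + 109*(5) = 25]
q=1: r=17, s=3, t=-7   [260*(3) + 109*(-7) = 17]
q=1: r=8, s=-5, t=12   [260*(-5) + 109*(12) = 8]
q=2: r=1, s=13, t=-31   [260*(13) + 109*(-31) = 1]
q=8: r=0, s=-109, t=260   [260*(-109) + 109*(260) = 0]
GCD = 1; from the row with r=1: x=13, y=-31
Check: 260*(13) + 109*(-31) = 3380 - 3379 = 1

GCD = 1, x = 13, y = -31


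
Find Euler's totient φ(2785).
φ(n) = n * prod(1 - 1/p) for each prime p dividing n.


2785 = 5 × 557
Prime factors: 5, 557
φ(2785) = 2785 × (1-1/5) × (1-1/557)
= 2785 × 4/5 × 556/557 = 2224

φ(2785) = 2224


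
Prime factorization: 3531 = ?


3531 / 3 = 1177
1177 / 11 = 107
107 / 107 = 1
3531 = 3 × 11 × 107


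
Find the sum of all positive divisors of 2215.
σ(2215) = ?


Divisors of 2215: 1, 5, 443, 2215
Sum = 1 + 5 + 443 + 2215 = 2664

σ(2215) = 2664


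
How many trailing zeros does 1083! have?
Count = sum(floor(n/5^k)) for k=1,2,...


floor(1083/5) = 216
floor(1083/25) = 43
floor(1083/125) = 8
floor(1083/625) = 1
Total = 268

268 trailing zeros


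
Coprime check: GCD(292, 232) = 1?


Euclidean algorithm:
292 = 1 * 232 + 60
232 = 3 * 60 + 52
60 = 1 * 52 + 8
52 = 6 * 8 + 4
8 = 2 * 4 + 0
GCD(292, 232) = 4

No, not coprime (GCD = 4)


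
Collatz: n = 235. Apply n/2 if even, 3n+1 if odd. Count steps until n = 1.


235 → 706 → 353 → 1060 → 530 → 265 → 796 → 398 → 199 → 598 → 299 → 898 → 449 → 1348 → 674 → 337 → 1012 → 506 → 253 → 760 → 380 → 190 → 95 → 286 → 143 → 430 → 215 → 646 → 323 → 970 → 485 → 1456 → 728 → 364 → 182 → 91 → 274 → 137 → 412 → 206 → 103 → 310 → 155 → 466 → 233 → 700 → 350 → 175 → 526 → 263 → 790 → 395 → 1186 → 593 → 1780 → 890 → 445 → 1336 → 668 → 334 → 167 → 502 → 251 → 754 → 377 → 1132 → 566 → 283 → 850 → 425 → 1276 → 638 → 319 → 958 → 479 → 1438 → 719 → 2158 → 1079 → 3238 → 1619 → 4858 → 2429 → 7288 → 3644 → 1822 → 911 → 2734 → 1367 → 4102 → 2051 → 6154 → 3077 → 9232 → 4616 → 2308 → 1154 → 577 → 1732 → 866 → 433 → 1300 → 650 → 325 → 976 → 488 → 244 → 122 → 61 → 184 → 92 → 46 → 23 → 70 → 35 → 106 → 53 → 160 → 80 → 40 → 20 → 10 → 5 → 16 → 8 → 4 → 2 → 1
Total steps = 127

127 steps


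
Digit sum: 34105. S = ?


3 + 4 + 1 + 0 + 5 = 13


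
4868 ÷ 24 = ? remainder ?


4868 = 24 * 202 + 20
Check: 4848 + 20 = 4868

q = 202, r = 20


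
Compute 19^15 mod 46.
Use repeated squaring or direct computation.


19^1 mod 46 = 19
19^2 mod 46 = 39
19^3 mod 46 = 5
19^4 mod 46 = 3
19^5 mod 46 = 11
19^6 mod 46 = 25
19^7 mod 46 = 15
19^8 mod 46 = 9
19^9 mod 46 = 33
19^10 mod 46 = 29
19^11 mod 46 = 45
19^12 mod 46 = 27
19^13 mod 46 = 7
19^14 mod 46 = 41
19^15 mod 46 = 43


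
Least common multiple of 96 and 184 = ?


GCD(96, 184) = 8
LCM = 96*184/8 = 17664/8 = 2208

LCM = 2208


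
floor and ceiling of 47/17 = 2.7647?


47/17 = 2.7647
floor = 2
ceil = 3

floor = 2, ceil = 3


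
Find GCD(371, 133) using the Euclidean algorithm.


371 = 2 * 133 + 105
133 = 1 * 105 + 28
105 = 3 * 28 + 21
28 = 1 * 21 + 7
21 = 3 * 7 + 0
GCD = 7


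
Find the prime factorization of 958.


958 / 2 = 479
479 / 479 = 1
958 = 2 × 479


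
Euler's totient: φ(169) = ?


169 = 13^2
Prime factors: 13
φ(169) = 169 × (1-1/13)
= 169 × 12/13 = 156

φ(169) = 156


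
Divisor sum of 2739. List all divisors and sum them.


Divisors of 2739: 1, 3, 11, 33, 83, 249, 913, 2739
Sum = 1 + 3 + 11 + 33 + 83 + 249 + 913 + 2739 = 4032

σ(2739) = 4032


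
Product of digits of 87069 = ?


8 × 7 × 0 × 6 × 9 = 0


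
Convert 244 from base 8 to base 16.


244 (base 8) = 164 (decimal)
164 (decimal) = A4 (base 16)


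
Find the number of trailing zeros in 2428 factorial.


floor(2428/5) = 485
floor(2428/25) = 97
floor(2428/125) = 19
floor(2428/625) = 3
Total = 604

604 trailing zeros


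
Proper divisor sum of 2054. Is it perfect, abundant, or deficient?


Proper divisors: 1, 2, 13, 26, 79, 158, 1027
Sum = 1 + 2 + 13 + 26 + 79 + 158 + 1027 = 1306
1306 < 2054 → deficient

s(2054) = 1306 (deficient)


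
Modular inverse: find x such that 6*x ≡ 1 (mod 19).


Use the extended Euclidean algorithm on (19, 6); each row r = 19*s + 6*t:
r=19, s=1, t=0
r=6, s=0, t=1
q=3: r=1, s=1, t=-3   [19*(1) + 6*(-3) = 1]
q=6: r=0, s=-6, t=19   [19*(-6) + 6*(19) = 0]
GCD = 1 with t = -3, so 6*(-3) ≡ 1 (mod 19)
Inverse = -3 mod 19 = 16
Check: 6 * 16 = 96 ≡ 1 (mod 19)

6^(-1) ≡ 16 (mod 19)


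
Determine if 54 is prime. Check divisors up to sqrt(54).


54 / 2 = 27 (exact division)
54 is NOT prime.

No, 54 is not prime


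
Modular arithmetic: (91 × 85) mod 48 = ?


91 × 85 = 7735
7735 mod 48 = 7


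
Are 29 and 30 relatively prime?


Euclidean algorithm:
30 = 1 * 29 + 1
29 = 29 * 1 + 0
GCD(29, 30) = 1

Yes, coprime (GCD = 1)


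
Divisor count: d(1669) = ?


1669 = 1669^1
d(1669) = (1+1) = 2

2 divisors


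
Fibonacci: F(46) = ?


Sequence: 1, 1, 2, 3, 5, 8, 13, 21, 34, 55, 89, 144, 233, 377, 610, 987, 1597, 2584, 4181, 6765, 10946, 17711, 28657, 46368, 75025, 121393, 196418, 317811, 514229, 832040, 1346269, 2178309, 3524578, 5702887, 9227465, 14930352, 24157817, 39088169, 63245986, 102334155, 165580141, 267914296, 433494437, 701408733, 1134903170, 1836311903
F(46) = 1836311903


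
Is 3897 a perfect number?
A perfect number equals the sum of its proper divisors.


Proper divisors of 3897: 1, 3, 9, 433, 1299
Sum = 1 + 3 + 9 + 433 + 1299 = 1745

No, 3897 is not perfect (1745 ≠ 3897)


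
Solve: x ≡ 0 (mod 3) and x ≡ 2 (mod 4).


M = 3*4 = 12
M1 = M/3 = 4, M2 = M/4 = 3
M1^(-1) mod 3 = 1, M2^(-1) mod 4 = 3
x = 0*4*1 + 2*3*3 = 18
18 mod 12 = 6
Check: 6 mod 3 = 0 ✓, 6 mod 4 = 2 ✓

x ≡ 6 (mod 12)


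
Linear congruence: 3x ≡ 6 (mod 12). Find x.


GCD(3, 12) = 3 divides 6
Divide: 1x ≡ 2 (mod 4)
x ≡ 2 (mod 4)


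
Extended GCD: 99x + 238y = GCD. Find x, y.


Tabular extended Euclidean (each row: r = 99*s + 238*t):
r=99, s=1, t=0
r=238, s=0, t=1
q=0: r=99, s=1, t=0   [99*(1) + 238*(0) = 99]
q=2: r=40, s=-2, t=1   [99*(-2) + 238*(1) = 40]
q=2: r=19, s=5, t=-2   [99*(5) + 238*(-2) = 19]
q=2: r=2, s=-12, t=5   [99*(-12) + 238*(5) = 2]
q=9: r=1, s=113, t=-47   [99*(113) + 238*(-47) = 1]
q=2: r=0, s=-238, t=99   [99*(-238) + 238*(99) = 0]
GCD = 1; from the row with r=1: x=113, y=-47
Check: 99*(113) + 238*(-47) = 11187 - 11186 = 1

GCD = 1, x = 113, y = -47


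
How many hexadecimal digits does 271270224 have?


271270224 in base 16 = 102B4150
Number of digits = 8

8 digits (base 16)


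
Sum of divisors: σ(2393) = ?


Divisors of 2393: 1, 2393
Sum = 1 + 2393 = 2394

σ(2393) = 2394


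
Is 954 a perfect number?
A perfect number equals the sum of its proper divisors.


Proper divisors of 954: 1, 2, 3, 6, 9, 18, 53, 106, 159, 318, 477
Sum = 1 + 2 + 3 + 6 + 9 + 18 + 53 + 106 + 159 + 318 + 477 = 1152

No, 954 is not perfect (1152 ≠ 954)


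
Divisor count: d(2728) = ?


2728 = 2^3 × 11^1 × 31^1
d(2728) = (3+1) × (1+1) × (1+1) = 16

16 divisors


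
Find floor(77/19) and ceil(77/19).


77/19 = 4.0526
floor = 4
ceil = 5

floor = 4, ceil = 5


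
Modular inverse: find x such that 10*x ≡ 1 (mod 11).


Use the extended Euclidean algorithm on (11, 10); each row r = 11*s + 10*t:
r=11, s=1, t=0
r=10, s=0, t=1
q=1: r=1, s=1, t=-1   [11*(1) + 10*(-1) = 1]
q=10: r=0, s=-10, t=11   [11*(-10) + 10*(11) = 0]
GCD = 1 with t = -1, so 10*(-1) ≡ 1 (mod 11)
Inverse = -1 mod 11 = 10
Check: 10 * 10 = 100 ≡ 1 (mod 11)

10^(-1) ≡ 10 (mod 11)


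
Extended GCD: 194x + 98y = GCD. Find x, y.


Tabular extended Euclidean (each row: r = 194*s + 98*t):
r=194, s=1, t=0
r=98, s=0, t=1
q=1: r=96, s=1, t=-1   [194*(1) + 98*(-1) = 96]
q=1: r=2, s=-1, t=2   [194*(-1) + 98*(2) = 2]
q=48: r=0, s=49, t=-97   [194*(49) + 98*(-97) = 0]
GCD = 2; from the row with r=2: x=-1, y=2
Check: 194*(-1) + 98*(2) = -194 + 196 = 2

GCD = 2, x = -1, y = 2


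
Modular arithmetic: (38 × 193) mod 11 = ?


38 × 193 = 7334
7334 mod 11 = 8


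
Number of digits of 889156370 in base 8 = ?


889156370 in base 8 = 6477671422
Number of digits = 10

10 digits (base 8)


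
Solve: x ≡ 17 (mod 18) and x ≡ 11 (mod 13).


M = 18*13 = 234
M1 = M/18 = 13, M2 = M/13 = 18
M1^(-1) mod 18 = 7, M2^(-1) mod 13 = 8
x = 17*13*7 + 11*18*8 = 3131
3131 mod 234 = 89
Check: 89 mod 18 = 17 ✓, 89 mod 13 = 11 ✓

x ≡ 89 (mod 234)


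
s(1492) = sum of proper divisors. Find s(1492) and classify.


Proper divisors: 1, 2, 4, 373, 746
Sum = 1 + 2 + 4 + 373 + 746 = 1126
1126 < 1492 → deficient

s(1492) = 1126 (deficient)


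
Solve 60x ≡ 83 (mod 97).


GCD(60, 97) = 1, unique solution
a^(-1) mod 97 = 76
x = 76 * 83 mod 97 = 3

x ≡ 3 (mod 97)


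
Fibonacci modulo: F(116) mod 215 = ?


F(k) mod 215 for k=1..116:
1, 1, 2, 3, 5, 8, 13, 21, 34, 55, 89, 144, 18, 162, 180, 127, 92, 4, 96, 100, 196, 81, 62, 143, 205, 133, 123, 41, 164, 205, 154, 144, 83, 12, 95, 107, 202, 94, 81, 175, 41, 1, 42, 43, 85, 128, 213, 126, 124, 35, 159, 194, 138, 117, 40, 157, 197, 139, 121, 45, 166, 211, 162, 158, 105, 48, 153, 201, 139, 125, 49, 174, 8, 182, 190, 157, 132, 74, 206, 65, 56, 121, 177, 83, 45, 128, 173, 86, 44, 130, 174, 89, 48, 137, 185, 107, 77, 184, 46, 15, 61, 76, 137, 213, 135, 133, 53, 186, 24, 210, 19, 14, 33, 47, 80, 127
F(116) mod 215 = 127


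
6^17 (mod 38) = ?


6^1 mod 38 = 6
6^2 mod 38 = 36
6^3 mod 38 = 26
6^4 mod 38 = 4
6^5 mod 38 = 24
6^6 mod 38 = 30
6^7 mod 38 = 28
6^8 mod 38 = 16
6^9 mod 38 = 20
6^10 mod 38 = 6
6^11 mod 38 = 36
6^12 mod 38 = 26
6^13 mod 38 = 4
6^14 mod 38 = 24
6^15 mod 38 = 30
6^16 mod 38 = 28
6^17 mod 38 = 16


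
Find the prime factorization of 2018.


2018 / 2 = 1009
1009 / 1009 = 1
2018 = 2 × 1009


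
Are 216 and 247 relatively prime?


Euclidean algorithm:
247 = 1 * 216 + 31
216 = 6 * 31 + 30
31 = 1 * 30 + 1
30 = 30 * 1 + 0
GCD(216, 247) = 1

Yes, coprime (GCD = 1)


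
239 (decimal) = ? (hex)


239 (base 10) = 239 (decimal)
239 (decimal) = EF (base 16)


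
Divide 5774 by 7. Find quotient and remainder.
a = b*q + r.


5774 = 7 * 824 + 6
Check: 5768 + 6 = 5774

q = 824, r = 6


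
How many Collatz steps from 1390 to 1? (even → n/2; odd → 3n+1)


1390 → 695 → 2086 → 1043 → 3130 → 1565 → 4696 → 2348 → 1174 → 587 → 1762 → 881 → 2644 → 1322 → 661 → 1984 → 992 → 496 → 248 → 124 → 62 → 31 → 94 → 47 → 142 → 71 → 214 → 107 → 322 → 161 → 484 → 242 → 121 → 364 → 182 → 91 → 274 → 137 → 412 → 206 → 103 → 310 → 155 → 466 → 233 → 700 → 350 → 175 → 526 → 263 → 790 → 395 → 1186 → 593 → 1780 → 890 → 445 → 1336 → 668 → 334 → 167 → 502 → 251 → 754 → 377 → 1132 → 566 → 283 → 850 → 425 → 1276 → 638 → 319 → 958 → 479 → 1438 → 719 → 2158 → 1079 → 3238 → 1619 → 4858 → 2429 → 7288 → 3644 → 1822 → 911 → 2734 → 1367 → 4102 → 2051 → 6154 → 3077 → 9232 → 4616 → 2308 → 1154 → 577 → 1732 → 866 → 433 → 1300 → 650 → 325 → 976 → 488 → 244 → 122 → 61 → 184 → 92 → 46 → 23 → 70 → 35 → 106 → 53 → 160 → 80 → 40 → 20 → 10 → 5 → 16 → 8 → 4 → 2 → 1
Total steps = 127

127 steps


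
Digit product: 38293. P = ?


3 × 8 × 2 × 9 × 3 = 1296


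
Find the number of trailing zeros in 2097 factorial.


floor(2097/5) = 419
floor(2097/25) = 83
floor(2097/125) = 16
floor(2097/625) = 3
Total = 521

521 trailing zeros


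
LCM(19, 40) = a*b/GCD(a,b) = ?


GCD(19, 40) = 1
LCM = 19*40/1 = 760/1 = 760

LCM = 760


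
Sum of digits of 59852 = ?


5 + 9 + 8 + 5 + 2 = 29


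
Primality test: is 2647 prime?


Check divisors up to sqrt(2647) = 51.4490
No divisors found.
2647 is prime.

Yes, 2647 is prime


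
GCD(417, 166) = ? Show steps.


417 = 2 * 166 + 85
166 = 1 * 85 + 81
85 = 1 * 81 + 4
81 = 20 * 4 + 1
4 = 4 * 1 + 0
GCD = 1


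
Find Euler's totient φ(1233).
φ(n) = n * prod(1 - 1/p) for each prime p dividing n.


1233 = 3^2 × 137
Prime factors: 3, 137
φ(1233) = 1233 × (1-1/3) × (1-1/137)
= 1233 × 2/3 × 136/137 = 816

φ(1233) = 816


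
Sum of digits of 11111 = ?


1 + 1 + 1 + 1 + 1 = 5


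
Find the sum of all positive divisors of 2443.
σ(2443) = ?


Divisors of 2443: 1, 7, 349, 2443
Sum = 1 + 7 + 349 + 2443 = 2800

σ(2443) = 2800


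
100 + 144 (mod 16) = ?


100 + 144 = 244
244 mod 16 = 4


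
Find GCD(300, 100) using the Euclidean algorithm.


300 = 3 * 100 + 0
GCD = 100


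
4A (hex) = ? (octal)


4A (base 16) = 74 (decimal)
74 (decimal) = 112 (base 8)


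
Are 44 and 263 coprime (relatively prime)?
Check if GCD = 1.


Euclidean algorithm:
263 = 5 * 44 + 43
44 = 1 * 43 + 1
43 = 43 * 1 + 0
GCD(44, 263) = 1

Yes, coprime (GCD = 1)


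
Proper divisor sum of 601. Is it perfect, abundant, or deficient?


Proper divisors: 1
Sum = 1 = 1
1 < 601 → deficient

s(601) = 1 (deficient)


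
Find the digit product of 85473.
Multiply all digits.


8 × 5 × 4 × 7 × 3 = 3360


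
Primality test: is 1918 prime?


1918 / 2 = 959 (exact division)
1918 is NOT prime.

No, 1918 is not prime


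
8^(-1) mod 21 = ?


Use the extended Euclidean algorithm on (21, 8); each row r = 21*s + 8*t:
r=21, s=1, t=0
r=8, s=0, t=1
q=2: r=5, s=1, t=-2   [21*(1) + 8*(-2) = 5]
q=1: r=3, s=-1, t=3   [21*(-1) + 8*(3) = 3]
q=1: r=2, s=2, t=-5   [21*(2) + 8*(-5) = 2]
q=1: r=1, s=-3, t=8   [21*(-3) + 8*(8) = 1]
q=2: r=0, s=8, t=-21   [21*(8) + 8*(-21) = 0]
GCD = 1 with t = 8, so 8*(8) ≡ 1 (mod 21)
Inverse = 8 mod 21 = 8
Check: 8 * 8 = 64 ≡ 1 (mod 21)

8^(-1) ≡ 8 (mod 21)


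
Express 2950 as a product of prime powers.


2950 / 2 = 1475
1475 / 5 = 295
295 / 5 = 59
59 / 59 = 1
2950 = 2 × 5^2 × 59


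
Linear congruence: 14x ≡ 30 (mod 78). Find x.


GCD(14, 78) = 2 divides 30
Divide: 7x ≡ 15 (mod 39)
x ≡ 30 (mod 39)


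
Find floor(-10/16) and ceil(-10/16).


-10/16 = -0.6250
floor = -1
ceil = 0

floor = -1, ceil = 0


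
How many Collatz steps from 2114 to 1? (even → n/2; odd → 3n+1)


2114 → 1057 → 3172 → 1586 → 793 → 2380 → 1190 → 595 → 1786 → 893 → 2680 → 1340 → 670 → 335 → 1006 → 503 → 1510 → 755 → 2266 → 1133 → 3400 → 1700 → 850 → 425 → 1276 → 638 → 319 → 958 → 479 → 1438 → 719 → 2158 → 1079 → 3238 → 1619 → 4858 → 2429 → 7288 → 3644 → 1822 → 911 → 2734 → 1367 → 4102 → 2051 → 6154 → 3077 → 9232 → 4616 → 2308 → 1154 → 577 → 1732 → 866 → 433 → 1300 → 650 → 325 → 976 → 488 → 244 → 122 → 61 → 184 → 92 → 46 → 23 → 70 → 35 → 106 → 53 → 160 → 80 → 40 → 20 → 10 → 5 → 16 → 8 → 4 → 2 → 1
Total steps = 81

81 steps


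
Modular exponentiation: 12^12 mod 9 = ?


12^1 mod 9 = 3
12^2 mod 9 = 0
12^3 mod 9 = 0
12^4 mod 9 = 0
12^5 mod 9 = 0
12^6 mod 9 = 0
12^7 mod 9 = 0
12^8 mod 9 = 0
12^9 mod 9 = 0
12^10 mod 9 = 0
12^11 mod 9 = 0
12^12 mod 9 = 0


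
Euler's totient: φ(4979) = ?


4979 = 13 × 383
Prime factors: 13, 383
φ(4979) = 4979 × (1-1/13) × (1-1/383)
= 4979 × 12/13 × 382/383 = 4584

φ(4979) = 4584


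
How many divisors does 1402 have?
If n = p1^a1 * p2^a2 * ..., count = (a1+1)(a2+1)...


1402 = 2^1 × 701^1
d(1402) = (1+1) × (1+1) = 4

4 divisors


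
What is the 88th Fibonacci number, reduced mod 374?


F(k) mod 374 for k=1..88:
1, 1, 2, 3, 5, 8, 13, 21, 34, 55, 89, 144, 233, 3, 236, 239, 101, 340, 67, 33, 100, 133, 233, 366, 225, 217, 68, 285, 353, 264, 243, 133, 2, 135, 137, 272, 35, 307, 342, 275, 243, 144, 13, 157, 170, 327, 123, 76, 199, 275, 100, 1, 101, 102, 203, 305, 134, 65, 199, 264, 89, 353, 68, 47, 115, 162, 277, 65, 342, 33, 1, 34, 35, 69, 104, 173, 277, 76, 353, 55, 34, 89, 123, 212, 335, 173, 134, 307
F(88) mod 374 = 307


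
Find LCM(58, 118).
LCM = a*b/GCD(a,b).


GCD(58, 118) = 2
LCM = 58*118/2 = 6844/2 = 3422

LCM = 3422


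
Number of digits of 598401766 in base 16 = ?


598401766 in base 16 = 23AAE2E6
Number of digits = 8

8 digits (base 16)


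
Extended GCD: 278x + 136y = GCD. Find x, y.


Tabular extended Euclidean (each row: r = 278*s + 136*t):
r=278, s=1, t=0
r=136, s=0, t=1
q=2: r=6, s=1, t=-2   [278*(1) + 136*(-2) = 6]
q=22: r=4, s=-22, t=45   [278*(-22) + 136*(45) = 4]
q=1: r=2, s=23, t=-47   [278*(23) + 136*(-47) = 2]
q=2: r=0, s=-68, t=139   [278*(-68) + 136*(139) = 0]
GCD = 2; from the row with r=2: x=23, y=-47
Check: 278*(23) + 136*(-47) = 6394 - 6392 = 2

GCD = 2, x = 23, y = -47


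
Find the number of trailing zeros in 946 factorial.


floor(946/5) = 189
floor(946/25) = 37
floor(946/125) = 7
floor(946/625) = 1
Total = 234

234 trailing zeros


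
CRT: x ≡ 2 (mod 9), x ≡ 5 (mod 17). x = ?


M = 9*17 = 153
M1 = M/9 = 17, M2 = M/17 = 9
M1^(-1) mod 9 = 8, M2^(-1) mod 17 = 2
x = 2*17*8 + 5*9*2 = 362
362 mod 153 = 56
Check: 56 mod 9 = 2 ✓, 56 mod 17 = 5 ✓

x ≡ 56 (mod 153)


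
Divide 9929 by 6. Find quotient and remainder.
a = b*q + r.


9929 = 6 * 1654 + 5
Check: 9924 + 5 = 9929

q = 1654, r = 5


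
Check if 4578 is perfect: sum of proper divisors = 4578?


Proper divisors of 4578: 1, 2, 3, 6, 7, 14, 21, 42, 109, 218, 327, 654, 763, 1526, 2289
Sum = 1 + 2 + 3 + 6 + 7 + 14 + 21 + 42 + 109 + 218 + 327 + 654 + 763 + 1526 + 2289 = 5982

No, 4578 is not perfect (5982 ≠ 4578)


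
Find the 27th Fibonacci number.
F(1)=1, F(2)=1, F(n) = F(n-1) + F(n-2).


Sequence: 1, 1, 2, 3, 5, 8, 13, 21, 34, 55, 89, 144, 233, 377, 610, 987, 1597, 2584, 4181, 6765, 10946, 17711, 28657, 46368, 75025, 121393, 196418
F(27) = 196418


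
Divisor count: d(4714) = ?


4714 = 2^1 × 2357^1
d(4714) = (1+1) × (1+1) = 4

4 divisors


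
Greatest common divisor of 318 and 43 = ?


318 = 7 * 43 + 17
43 = 2 * 17 + 9
17 = 1 * 9 + 8
9 = 1 * 8 + 1
8 = 8 * 1 + 0
GCD = 1


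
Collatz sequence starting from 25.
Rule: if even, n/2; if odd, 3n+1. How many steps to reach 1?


25 → 76 → 38 → 19 → 58 → 29 → 88 → 44 → 22 → 11 → 34 → 17 → 52 → 26 → 13 → 40 → 20 → 10 → 5 → 16 → 8 → 4 → 2 → 1
Total steps = 23

23 steps


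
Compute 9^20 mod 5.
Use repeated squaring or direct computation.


9^1 mod 5 = 4
9^2 mod 5 = 1
9^3 mod 5 = 4
9^4 mod 5 = 1
9^5 mod 5 = 4
9^6 mod 5 = 1
9^7 mod 5 = 4
9^8 mod 5 = 1
9^9 mod 5 = 4
9^10 mod 5 = 1
9^11 mod 5 = 4
9^12 mod 5 = 1
9^13 mod 5 = 4
9^14 mod 5 = 1
9^15 mod 5 = 4
9^16 mod 5 = 1
9^17 mod 5 = 4
9^18 mod 5 = 1
9^19 mod 5 = 4
9^20 mod 5 = 1


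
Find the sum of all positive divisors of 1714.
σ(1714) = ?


Divisors of 1714: 1, 2, 857, 1714
Sum = 1 + 2 + 857 + 1714 = 2574

σ(1714) = 2574


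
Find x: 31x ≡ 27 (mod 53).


GCD(31, 53) = 1, unique solution
a^(-1) mod 53 = 12
x = 12 * 27 mod 53 = 6

x ≡ 6 (mod 53)


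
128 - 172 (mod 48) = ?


128 - 172 = -44
-44 mod 48 = 4


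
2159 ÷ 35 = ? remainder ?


2159 = 35 * 61 + 24
Check: 2135 + 24 = 2159

q = 61, r = 24


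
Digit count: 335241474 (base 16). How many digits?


335241474 in base 16 = 13FB6102
Number of digits = 8

8 digits (base 16)
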